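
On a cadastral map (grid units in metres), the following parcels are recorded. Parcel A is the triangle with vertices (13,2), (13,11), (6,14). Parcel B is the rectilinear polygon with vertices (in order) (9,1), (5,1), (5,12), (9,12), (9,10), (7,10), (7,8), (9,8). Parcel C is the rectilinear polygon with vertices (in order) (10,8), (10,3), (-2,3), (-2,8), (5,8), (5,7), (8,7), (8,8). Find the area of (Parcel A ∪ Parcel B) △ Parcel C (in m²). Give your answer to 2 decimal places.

|Parcel A ∪ Parcel B| = 69.
|(Parcel A ∪ Parcel B) ∩ Parcel C| = 17.2143.
|(Parcel A ∪ Parcel B) △ Parcel C| = 69 + 57 − 34.4286 = 91.57.

91.57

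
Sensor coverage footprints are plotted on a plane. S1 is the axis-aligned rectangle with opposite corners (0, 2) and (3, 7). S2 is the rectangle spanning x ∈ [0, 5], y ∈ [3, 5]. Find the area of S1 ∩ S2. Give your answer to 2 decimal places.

6.00

|S1∩S2|: x∈[0,3], y∈[3,5] → 3·2 = 6.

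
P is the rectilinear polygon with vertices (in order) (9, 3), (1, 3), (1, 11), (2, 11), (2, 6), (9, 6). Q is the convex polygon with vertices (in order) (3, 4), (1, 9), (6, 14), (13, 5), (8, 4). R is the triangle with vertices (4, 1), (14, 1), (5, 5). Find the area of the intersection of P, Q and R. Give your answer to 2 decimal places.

The intersection is the polygon with vertices (4.75,4), (5,5), (7.25,4).
By the shoelace formula its area is 1.25.

1.25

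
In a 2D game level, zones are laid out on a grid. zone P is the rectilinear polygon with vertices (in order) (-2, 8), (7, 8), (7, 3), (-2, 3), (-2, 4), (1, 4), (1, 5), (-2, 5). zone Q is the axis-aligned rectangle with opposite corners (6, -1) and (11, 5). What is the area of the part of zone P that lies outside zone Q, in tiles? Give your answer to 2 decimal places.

|zone P| = 42, |zone P∩zone Q| = 2.
|zone P ∖ zone Q| = |zone P| − |zone P∩zone Q| = 42 − 2 = 40.00.

40.00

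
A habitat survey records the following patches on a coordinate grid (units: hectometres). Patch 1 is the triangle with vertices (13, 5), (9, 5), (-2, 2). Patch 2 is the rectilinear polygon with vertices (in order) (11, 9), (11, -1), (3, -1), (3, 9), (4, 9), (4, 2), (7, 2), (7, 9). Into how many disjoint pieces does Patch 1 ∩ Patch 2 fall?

2

Patch 1 ∩ Patch 2 splits into 2 disjoint pieces (area 2.6545, area 0.4).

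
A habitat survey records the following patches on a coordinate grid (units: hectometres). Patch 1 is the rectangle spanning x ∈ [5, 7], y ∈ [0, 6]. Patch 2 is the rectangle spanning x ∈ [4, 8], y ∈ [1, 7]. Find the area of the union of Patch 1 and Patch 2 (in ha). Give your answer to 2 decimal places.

By inclusion–exclusion:
Individual areas: |Patch 1| = 12, |Patch 2| = 24.
|Patch 1∩Patch 2|: x∈[5,7], y∈[1,6] → 2·5 = 10.
|Patch 1 ∪ Patch 2| = 36 − 10 = 26.00.

26.00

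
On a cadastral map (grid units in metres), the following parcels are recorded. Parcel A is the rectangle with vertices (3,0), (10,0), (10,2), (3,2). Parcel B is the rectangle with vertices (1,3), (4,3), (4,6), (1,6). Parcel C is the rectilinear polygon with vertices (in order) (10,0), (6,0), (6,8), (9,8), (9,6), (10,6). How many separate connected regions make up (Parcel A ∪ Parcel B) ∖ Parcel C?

2

(Parcel A ∪ Parcel B) ∖ Parcel C splits into 2 disjoint pieces (area 6, area 9).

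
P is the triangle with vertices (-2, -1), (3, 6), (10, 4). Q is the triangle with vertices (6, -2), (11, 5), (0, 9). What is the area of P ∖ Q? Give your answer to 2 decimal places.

12.62

|P| = 29.5, |P∩Q| = 16.877.
|P ∖ Q| = |P| − |P∩Q| = 29.5 − 16.877 = 12.62.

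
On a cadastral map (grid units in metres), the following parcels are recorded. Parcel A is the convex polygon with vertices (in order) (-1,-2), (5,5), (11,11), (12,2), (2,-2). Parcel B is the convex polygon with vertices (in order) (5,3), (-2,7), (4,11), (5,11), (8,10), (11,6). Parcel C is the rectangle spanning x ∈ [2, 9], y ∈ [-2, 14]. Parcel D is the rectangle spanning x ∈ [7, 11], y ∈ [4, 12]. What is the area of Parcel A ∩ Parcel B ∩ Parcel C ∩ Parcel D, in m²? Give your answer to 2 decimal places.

The intersection is the polygon with vertices (9,8.667), (9,5), (7,4), (7,7), (8.857,8.857).
By the shoelace formula its area is 6.98.

6.98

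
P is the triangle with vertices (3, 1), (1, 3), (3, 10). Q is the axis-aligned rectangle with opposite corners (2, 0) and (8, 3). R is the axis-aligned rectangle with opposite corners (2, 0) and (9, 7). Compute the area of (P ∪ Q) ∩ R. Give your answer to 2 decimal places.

The region (P ∪ Q) ∩ R is the polygon with vertices (2.143,7), (3,7), (3,3), (8,3), (8,0), (2,0), (2,2), (2,6.5).
By the shoelace formula its area is 21.96.

21.96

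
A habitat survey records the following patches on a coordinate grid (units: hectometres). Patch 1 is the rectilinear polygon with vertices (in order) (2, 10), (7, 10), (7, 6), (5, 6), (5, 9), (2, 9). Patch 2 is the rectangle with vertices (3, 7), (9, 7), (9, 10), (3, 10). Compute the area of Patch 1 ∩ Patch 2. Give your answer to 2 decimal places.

8.00

The intersection is the polygon with vertices (7,10), (7,7), (5,7), (5,9), (3,9), (3,10).
By the shoelace formula its area is 8.00.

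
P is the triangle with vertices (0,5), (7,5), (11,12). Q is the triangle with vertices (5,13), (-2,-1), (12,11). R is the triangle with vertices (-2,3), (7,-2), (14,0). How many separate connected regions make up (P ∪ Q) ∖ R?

2

(P ∪ Q) ∖ R splits into 2 disjoint pieces (area 55.977, area 2.5325).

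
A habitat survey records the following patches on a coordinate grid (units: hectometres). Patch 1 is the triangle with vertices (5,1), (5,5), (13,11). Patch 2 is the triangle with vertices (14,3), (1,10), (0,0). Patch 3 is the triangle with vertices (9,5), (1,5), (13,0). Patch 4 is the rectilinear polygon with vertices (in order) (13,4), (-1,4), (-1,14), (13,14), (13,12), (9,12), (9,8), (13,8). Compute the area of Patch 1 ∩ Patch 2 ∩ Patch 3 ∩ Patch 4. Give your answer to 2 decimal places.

The intersection is the polygon with vertices (5,5), (8.2,5), (7.4,4), (5,4).
By the shoelace formula its area is 2.80.

2.80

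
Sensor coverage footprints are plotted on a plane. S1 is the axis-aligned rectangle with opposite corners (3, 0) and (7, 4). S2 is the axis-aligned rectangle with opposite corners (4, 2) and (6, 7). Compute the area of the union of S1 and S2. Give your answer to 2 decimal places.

22.00

By inclusion–exclusion:
Individual areas: |S1| = 16, |S2| = 10.
|S1∩S2|: x∈[4,6], y∈[2,4] → 2·2 = 4.
|S1 ∪ S2| = 26 − 4 = 22.00.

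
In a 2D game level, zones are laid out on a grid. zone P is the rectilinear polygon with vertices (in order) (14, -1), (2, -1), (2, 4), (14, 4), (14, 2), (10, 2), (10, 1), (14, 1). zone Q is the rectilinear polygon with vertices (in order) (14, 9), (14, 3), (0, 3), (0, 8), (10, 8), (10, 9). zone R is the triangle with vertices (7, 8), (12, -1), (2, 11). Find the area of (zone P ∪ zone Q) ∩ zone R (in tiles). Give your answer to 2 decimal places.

10.71

|zone P ∪ zone Q| = 118.
|(zone P ∪ zone Q) ∩ zone R| = 10.71.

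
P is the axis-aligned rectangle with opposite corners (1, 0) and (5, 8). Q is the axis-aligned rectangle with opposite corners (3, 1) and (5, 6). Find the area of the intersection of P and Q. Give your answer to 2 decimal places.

10.00

|P∩Q|: x∈[3,5], y∈[1,6] → 2·5 = 10.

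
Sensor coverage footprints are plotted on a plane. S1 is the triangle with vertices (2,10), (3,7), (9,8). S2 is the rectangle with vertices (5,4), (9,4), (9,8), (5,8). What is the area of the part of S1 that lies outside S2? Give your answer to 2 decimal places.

|S1| = 9.5, |S1∩S2| = 1.3333.
|S1 ∖ S2| = |S1| − |S1∩S2| = 9.5 − 1.3333 = 8.17.

8.17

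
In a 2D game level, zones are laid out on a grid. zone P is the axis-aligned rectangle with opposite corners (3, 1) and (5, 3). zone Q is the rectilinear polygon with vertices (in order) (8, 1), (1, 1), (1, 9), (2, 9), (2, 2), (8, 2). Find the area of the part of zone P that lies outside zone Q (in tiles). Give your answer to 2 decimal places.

|zone P| = 4, |zone P∩zone Q| = 2.
|zone P ∖ zone Q| = |zone P| − |zone P∩zone Q| = 4 − 2 = 2.00.

2.00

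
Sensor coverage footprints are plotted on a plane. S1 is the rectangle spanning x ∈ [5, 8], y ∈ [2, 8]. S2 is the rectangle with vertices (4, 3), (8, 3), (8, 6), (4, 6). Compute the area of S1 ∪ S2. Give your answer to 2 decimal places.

21.00

By inclusion–exclusion:
Individual areas: |S1| = 18, |S2| = 12.
|S1∩S2|: x∈[5,8], y∈[3,6] → 3·3 = 9.
|S1 ∪ S2| = 30 − 9 = 21.00.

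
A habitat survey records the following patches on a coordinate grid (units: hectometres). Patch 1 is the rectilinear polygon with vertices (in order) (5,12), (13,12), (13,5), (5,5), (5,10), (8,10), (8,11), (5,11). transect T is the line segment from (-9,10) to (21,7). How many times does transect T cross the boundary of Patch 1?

2

The segment meets the boundary at (13,7.8), (5,8.6).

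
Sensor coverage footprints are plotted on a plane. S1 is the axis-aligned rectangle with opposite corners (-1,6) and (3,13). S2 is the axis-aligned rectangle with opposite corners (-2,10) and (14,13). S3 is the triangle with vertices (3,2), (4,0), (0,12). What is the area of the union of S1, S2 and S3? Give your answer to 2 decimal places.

By inclusion–exclusion:
Individual areas: |S1| = 28, |S2| = 48, |S3| = 2.
|S1∩S2|: x∈[-1,3], y∈[10,13] → 4·3 = 12.
|S1∩S3| = 0.6.
|S2∩S3| = 0.0667.
|S1∩S2∩S3| = 0.0667.
|S1 ∪ S2 ∪ S3| = 78 − 12.6667 + 0.0667 = 65.40.

65.40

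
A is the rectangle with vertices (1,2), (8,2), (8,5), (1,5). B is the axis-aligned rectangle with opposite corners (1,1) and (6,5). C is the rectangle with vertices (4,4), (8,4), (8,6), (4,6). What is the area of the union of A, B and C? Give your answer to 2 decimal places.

30.00

By inclusion–exclusion:
Individual areas: |A| = 21, |B| = 20, |C| = 8.
|A∩B|: x∈[1,6], y∈[2,5] → 5·3 = 15.
|A∩C|: x∈[4,8], y∈[4,5] → 4·1 = 4.
|B∩C|: x∈[4,6], y∈[4,5] → 2·1 = 2.
|A∩B∩C| = 2.
|A ∪ B ∪ C| = 49 − 21 + 2 = 30.00.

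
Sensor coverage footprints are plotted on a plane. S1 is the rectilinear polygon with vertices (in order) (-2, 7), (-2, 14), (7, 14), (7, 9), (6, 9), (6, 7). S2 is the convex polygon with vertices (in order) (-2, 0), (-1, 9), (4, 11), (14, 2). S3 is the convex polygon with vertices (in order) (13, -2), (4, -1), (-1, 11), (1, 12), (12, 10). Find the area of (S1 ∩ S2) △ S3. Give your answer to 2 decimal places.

|S1 ∩ S2| = 21.4444.
|(S1 ∩ S2) ∩ S3| = 18.6032.
|(S1 ∩ S2) △ S3| = 21.4444 + 136.5 − 37.2063 = 120.74.

120.74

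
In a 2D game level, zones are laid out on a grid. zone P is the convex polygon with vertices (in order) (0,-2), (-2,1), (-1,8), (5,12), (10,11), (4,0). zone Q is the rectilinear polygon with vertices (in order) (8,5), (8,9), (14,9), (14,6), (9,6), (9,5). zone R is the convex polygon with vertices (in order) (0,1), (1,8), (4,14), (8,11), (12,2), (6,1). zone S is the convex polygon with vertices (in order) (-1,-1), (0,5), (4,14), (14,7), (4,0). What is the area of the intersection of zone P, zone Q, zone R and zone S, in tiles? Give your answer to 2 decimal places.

The intersection is the polygon with vertices (8.889,9), (8.898,8.98), (8,7.333), (8,9).
By the shoelace formula its area is 0.76.

0.76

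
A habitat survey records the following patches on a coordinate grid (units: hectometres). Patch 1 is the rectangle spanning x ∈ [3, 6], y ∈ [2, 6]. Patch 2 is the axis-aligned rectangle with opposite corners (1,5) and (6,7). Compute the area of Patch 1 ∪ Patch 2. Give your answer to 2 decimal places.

By inclusion–exclusion:
Individual areas: |Patch 1| = 12, |Patch 2| = 10.
|Patch 1∩Patch 2|: x∈[3,6], y∈[5,6] → 3·1 = 3.
|Patch 1 ∪ Patch 2| = 22 − 3 = 19.00.

19.00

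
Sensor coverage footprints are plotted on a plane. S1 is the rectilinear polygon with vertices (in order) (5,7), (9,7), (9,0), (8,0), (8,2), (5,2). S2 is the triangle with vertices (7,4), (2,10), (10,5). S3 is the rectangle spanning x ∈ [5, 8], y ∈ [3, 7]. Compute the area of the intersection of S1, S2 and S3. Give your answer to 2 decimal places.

The intersection is the polygon with vertices (8,6.25), (8,4.333), (7,4), (5,6.4), (5,7), (6.8,7).
By the shoelace formula its area is 5.98.

5.98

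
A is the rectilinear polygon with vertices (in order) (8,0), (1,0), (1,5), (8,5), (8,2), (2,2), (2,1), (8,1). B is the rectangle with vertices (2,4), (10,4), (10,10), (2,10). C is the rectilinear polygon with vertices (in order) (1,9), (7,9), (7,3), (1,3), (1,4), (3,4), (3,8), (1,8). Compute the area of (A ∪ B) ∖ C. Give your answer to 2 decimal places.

44.00

|A ∪ B| = 71.
|(A ∪ B) ∩ C| = 27.
|(A ∪ B) ∖ C| = 71 − 27 = 44.00.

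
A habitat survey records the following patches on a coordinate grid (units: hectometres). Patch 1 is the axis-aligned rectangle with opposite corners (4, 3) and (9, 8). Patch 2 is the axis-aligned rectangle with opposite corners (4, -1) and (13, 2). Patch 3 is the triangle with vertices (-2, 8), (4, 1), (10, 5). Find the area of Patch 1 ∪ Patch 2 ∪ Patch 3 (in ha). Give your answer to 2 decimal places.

By inclusion–exclusion:
Individual areas: |Patch 1| = 25, |Patch 2| = 27, |Patch 3| = 33.
|Patch 1∩Patch 2| = 0 (no overlap).
|Patch 1∩Patch 3| = 13.0417.
|Patch 2∩Patch 3| = 0.75.
|Patch 1∩Patch 2∩Patch 3| = 0.
|Patch 1 ∪ Patch 2 ∪ Patch 3| = 85 − 13.7917 + 0 = 71.21.

71.21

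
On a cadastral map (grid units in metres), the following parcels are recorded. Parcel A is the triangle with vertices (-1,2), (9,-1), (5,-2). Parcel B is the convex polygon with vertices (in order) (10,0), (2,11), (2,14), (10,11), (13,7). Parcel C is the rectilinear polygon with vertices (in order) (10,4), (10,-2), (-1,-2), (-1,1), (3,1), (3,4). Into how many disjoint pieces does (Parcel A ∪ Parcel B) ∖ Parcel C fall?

2

(Parcel A ∪ Parcel B) ∖ Parcel C splits into 2 disjoint pieces (area 0.9167, area 66.6818).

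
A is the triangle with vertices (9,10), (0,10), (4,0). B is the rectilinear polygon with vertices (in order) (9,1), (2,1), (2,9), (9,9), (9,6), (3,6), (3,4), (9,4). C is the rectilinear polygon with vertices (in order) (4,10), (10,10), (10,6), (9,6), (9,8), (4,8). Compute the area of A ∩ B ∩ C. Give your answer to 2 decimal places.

The intersection is the polygon with vertices (8.5,9), (8,8), (4,8), (4,9).
By the shoelace formula its area is 4.25.

4.25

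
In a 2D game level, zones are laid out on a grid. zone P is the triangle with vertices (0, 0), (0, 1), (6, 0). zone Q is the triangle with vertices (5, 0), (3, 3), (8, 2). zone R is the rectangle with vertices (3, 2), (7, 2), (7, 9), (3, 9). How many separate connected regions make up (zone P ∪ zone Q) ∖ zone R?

1

(zone P ∪ zone Q) ∖ zone R is a single connected region.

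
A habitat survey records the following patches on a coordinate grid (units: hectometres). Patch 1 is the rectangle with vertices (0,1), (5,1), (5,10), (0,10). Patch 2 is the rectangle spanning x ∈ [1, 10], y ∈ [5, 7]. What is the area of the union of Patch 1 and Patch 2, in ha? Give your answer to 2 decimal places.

By inclusion–exclusion:
Individual areas: |Patch 1| = 45, |Patch 2| = 18.
|Patch 1∩Patch 2|: x∈[1,5], y∈[5,7] → 4·2 = 8.
|Patch 1 ∪ Patch 2| = 63 − 8 = 55.00.

55.00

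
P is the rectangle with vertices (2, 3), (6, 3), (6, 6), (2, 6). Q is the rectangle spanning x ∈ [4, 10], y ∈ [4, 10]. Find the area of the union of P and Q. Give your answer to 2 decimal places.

44.00

By inclusion–exclusion:
Individual areas: |P| = 12, |Q| = 36.
|P∩Q|: x∈[4,6], y∈[4,6] → 2·2 = 4.
|P ∪ Q| = 48 − 4 = 44.00.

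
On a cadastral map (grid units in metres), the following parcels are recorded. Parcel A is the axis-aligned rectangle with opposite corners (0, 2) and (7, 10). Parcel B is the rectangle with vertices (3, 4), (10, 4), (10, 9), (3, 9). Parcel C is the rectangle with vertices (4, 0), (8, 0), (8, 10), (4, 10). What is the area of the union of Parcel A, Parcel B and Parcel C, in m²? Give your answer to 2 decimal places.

By inclusion–exclusion:
Individual areas: |Parcel A| = 56, |Parcel B| = 35, |Parcel C| = 40.
|Parcel A∩Parcel B|: x∈[3,7], y∈[4,9] → 4·5 = 20.
|Parcel A∩Parcel C|: x∈[4,7], y∈[2,10] → 3·8 = 24.
|Parcel B∩Parcel C|: x∈[4,8], y∈[4,9] → 4·5 = 20.
|Parcel A∩Parcel B∩Parcel C| = 15.
|Parcel A ∪ Parcel B ∪ Parcel C| = 131 − 64 + 15 = 82.00.

82.00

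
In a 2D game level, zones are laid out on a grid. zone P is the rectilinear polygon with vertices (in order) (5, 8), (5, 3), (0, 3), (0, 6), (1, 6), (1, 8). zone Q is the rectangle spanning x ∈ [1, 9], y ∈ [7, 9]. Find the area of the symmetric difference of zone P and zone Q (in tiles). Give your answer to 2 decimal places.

|zone P| = 23, |zone Q| = 16, |zone P∩zone Q| = 4.
|zone P △ zone Q| = |zone P| + |zone Q| − 2·|zone P∩zone Q| = 23 + 16 − 8 = 31.00.

31.00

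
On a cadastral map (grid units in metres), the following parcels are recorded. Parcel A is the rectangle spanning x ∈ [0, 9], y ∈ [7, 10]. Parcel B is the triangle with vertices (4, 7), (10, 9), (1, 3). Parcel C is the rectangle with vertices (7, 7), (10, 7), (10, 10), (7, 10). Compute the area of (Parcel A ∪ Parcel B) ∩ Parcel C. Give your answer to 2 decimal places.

The region (Parcel A ∪ Parcel B) ∩ Parcel C is the polygon with vertices (7,7), (7,10), (9,10), (9,8.667), (10,9), (9,8.333), (9,7).
By the shoelace formula its area is 6.17.

6.17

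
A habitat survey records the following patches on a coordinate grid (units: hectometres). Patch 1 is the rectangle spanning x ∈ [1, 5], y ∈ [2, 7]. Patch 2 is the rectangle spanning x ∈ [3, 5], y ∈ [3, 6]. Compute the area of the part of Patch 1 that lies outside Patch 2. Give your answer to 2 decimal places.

|Patch 1∩Patch 2|: x∈[3,5], y∈[3,6] → 2·3 = 6.
|Patch 1| = 20.
|Patch 1 ∖ Patch 2| = |Patch 1| − |Patch 1∩Patch 2| = 20 − 6 = 14.00.

14.00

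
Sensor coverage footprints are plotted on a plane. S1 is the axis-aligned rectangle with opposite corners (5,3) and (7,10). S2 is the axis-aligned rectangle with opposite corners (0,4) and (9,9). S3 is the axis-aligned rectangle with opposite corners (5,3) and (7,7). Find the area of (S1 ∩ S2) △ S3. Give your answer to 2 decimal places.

6.00

|S1 ∩ S2| = 10.
|(S1 ∩ S2) ∩ S3| = 6.
|(S1 ∩ S2) △ S3| = 10 + 8 − 12 = 6.00.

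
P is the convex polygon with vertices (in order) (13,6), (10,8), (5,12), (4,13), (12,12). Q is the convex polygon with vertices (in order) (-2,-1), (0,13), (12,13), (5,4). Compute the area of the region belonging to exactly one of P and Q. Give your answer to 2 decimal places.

|P| = 25.5, |Q| = 98, |P∩Q| = 13.012.
|P △ Q| = |P| + |Q| − 2·|P∩Q| = 25.5 + 98 − 26.0239 = 97.48.

97.48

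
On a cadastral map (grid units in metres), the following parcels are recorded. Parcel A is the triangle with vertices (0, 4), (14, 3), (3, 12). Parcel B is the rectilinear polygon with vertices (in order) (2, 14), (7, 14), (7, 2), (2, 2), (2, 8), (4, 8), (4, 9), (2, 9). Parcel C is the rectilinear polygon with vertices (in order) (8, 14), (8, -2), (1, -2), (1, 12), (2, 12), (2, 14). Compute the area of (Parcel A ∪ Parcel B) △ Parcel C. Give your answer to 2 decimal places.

|Parcel A ∪ Parcel B| = 83.7716.
|(Parcel A ∪ Parcel B) ∩ Parcel C| = 68.961.
|(Parcel A ∪ Parcel B) △ Parcel C| = 83.7716 + 110 − 137.9221 = 55.85.

55.85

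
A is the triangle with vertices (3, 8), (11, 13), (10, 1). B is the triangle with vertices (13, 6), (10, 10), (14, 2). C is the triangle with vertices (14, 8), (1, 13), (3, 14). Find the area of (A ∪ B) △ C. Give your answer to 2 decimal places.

|A ∪ B| = 49.3554.
|(A ∪ B) ∩ C| = 2.3465.
|(A ∪ B) △ C| = 49.3554 + 11.5 − 4.693 = 56.16.

56.16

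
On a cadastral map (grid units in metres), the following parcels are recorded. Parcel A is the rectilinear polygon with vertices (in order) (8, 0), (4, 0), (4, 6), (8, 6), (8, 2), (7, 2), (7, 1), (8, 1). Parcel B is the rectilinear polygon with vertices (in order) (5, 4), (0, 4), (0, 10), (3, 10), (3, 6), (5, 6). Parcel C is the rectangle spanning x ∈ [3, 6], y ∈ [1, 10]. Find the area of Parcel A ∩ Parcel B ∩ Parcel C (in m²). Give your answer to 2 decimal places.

2.00

The intersection is the polygon with vertices (5,6), (5,4), (4,4), (4,6).
By the shoelace formula its area is 2.00.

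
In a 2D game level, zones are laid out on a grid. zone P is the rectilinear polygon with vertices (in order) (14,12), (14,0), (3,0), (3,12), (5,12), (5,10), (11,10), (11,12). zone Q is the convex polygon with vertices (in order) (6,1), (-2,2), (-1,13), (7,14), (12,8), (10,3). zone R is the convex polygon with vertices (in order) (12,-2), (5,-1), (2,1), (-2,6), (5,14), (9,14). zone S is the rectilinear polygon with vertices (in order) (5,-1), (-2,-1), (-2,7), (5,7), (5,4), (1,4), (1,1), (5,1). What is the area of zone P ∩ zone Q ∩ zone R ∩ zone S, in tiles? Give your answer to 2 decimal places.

The intersection is the polygon with vertices (3,7), (5,7), (5,4), (3,4).
By the shoelace formula its area is 6.00.

6.00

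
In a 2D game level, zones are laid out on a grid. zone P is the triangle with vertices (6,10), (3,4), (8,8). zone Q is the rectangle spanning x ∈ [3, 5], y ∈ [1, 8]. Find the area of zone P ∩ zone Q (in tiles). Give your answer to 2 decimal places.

The intersection is the polygon with vertices (5,8), (5,5.6), (3,4).
By the shoelace formula its area is 2.40.

2.40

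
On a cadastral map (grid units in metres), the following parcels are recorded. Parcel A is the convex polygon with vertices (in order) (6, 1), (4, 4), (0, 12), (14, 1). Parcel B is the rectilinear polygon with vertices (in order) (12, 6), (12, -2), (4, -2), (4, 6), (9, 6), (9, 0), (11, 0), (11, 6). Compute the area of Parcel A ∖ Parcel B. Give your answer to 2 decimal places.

|Parcel A| = 46, |Parcel A∩Parcel B| = 23.2338.
|Parcel A ∖ Parcel B| = |Parcel A| − |Parcel A∩Parcel B| = 46 − 23.2338 = 22.77.

22.77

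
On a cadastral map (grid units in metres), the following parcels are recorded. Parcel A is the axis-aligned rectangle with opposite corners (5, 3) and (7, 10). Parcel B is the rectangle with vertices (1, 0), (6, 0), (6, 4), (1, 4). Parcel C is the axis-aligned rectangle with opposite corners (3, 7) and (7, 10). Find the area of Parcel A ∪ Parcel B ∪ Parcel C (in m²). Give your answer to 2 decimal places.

By inclusion–exclusion:
Individual areas: |Parcel A| = 14, |Parcel B| = 20, |Parcel C| = 12.
|Parcel A∩Parcel B|: x∈[5,6], y∈[3,4] → 1·1 = 1.
|Parcel A∩Parcel C|: x∈[5,7], y∈[7,10] → 2·3 = 6.
|Parcel B∩Parcel C| = 0 (no overlap).
|Parcel A∩Parcel B∩Parcel C| = 0.
|Parcel A ∪ Parcel B ∪ Parcel C| = 46 − 7 + 0 = 39.00.

39.00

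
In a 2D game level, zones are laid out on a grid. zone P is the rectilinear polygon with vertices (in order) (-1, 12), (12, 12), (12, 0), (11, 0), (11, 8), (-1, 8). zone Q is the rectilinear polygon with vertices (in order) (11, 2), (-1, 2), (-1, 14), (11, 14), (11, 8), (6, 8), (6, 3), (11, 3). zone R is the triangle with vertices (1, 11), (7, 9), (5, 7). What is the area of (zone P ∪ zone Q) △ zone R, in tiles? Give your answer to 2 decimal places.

123.00

|zone P ∪ zone Q| = 131.
|(zone P ∪ zone Q) ∩ zone R| = 8.
|(zone P ∪ zone Q) △ zone R| = 131 + 8 − 16 = 123.00.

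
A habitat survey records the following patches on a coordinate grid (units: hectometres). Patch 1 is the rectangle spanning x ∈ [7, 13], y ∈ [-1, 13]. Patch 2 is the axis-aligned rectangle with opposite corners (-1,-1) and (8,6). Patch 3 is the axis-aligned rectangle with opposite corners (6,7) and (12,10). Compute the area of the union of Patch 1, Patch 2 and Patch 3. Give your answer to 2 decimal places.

By inclusion–exclusion:
Individual areas: |Patch 1| = 84, |Patch 2| = 63, |Patch 3| = 18.
|Patch 1∩Patch 2|: x∈[7,8], y∈[-1,6] → 1·7 = 7.
|Patch 1∩Patch 3|: x∈[7,12], y∈[7,10] → 5·3 = 15.
|Patch 2∩Patch 3| = 0 (no overlap).
|Patch 1∩Patch 2∩Patch 3| = 0.
|Patch 1 ∪ Patch 2 ∪ Patch 3| = 165 − 22 + 0 = 143.00.

143.00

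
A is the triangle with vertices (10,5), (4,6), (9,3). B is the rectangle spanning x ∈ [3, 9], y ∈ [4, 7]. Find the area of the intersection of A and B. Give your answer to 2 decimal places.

The intersection is the polygon with vertices (4,6), (9,5.167), (9,4), (7.333,4).
By the shoelace formula its area is 4.58.

4.58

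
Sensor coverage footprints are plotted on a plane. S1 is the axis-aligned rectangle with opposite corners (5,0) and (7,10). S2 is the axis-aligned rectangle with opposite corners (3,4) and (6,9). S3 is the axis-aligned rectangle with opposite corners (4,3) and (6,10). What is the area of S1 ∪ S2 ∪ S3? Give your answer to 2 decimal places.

32.00

By inclusion–exclusion:
Individual areas: |S1| = 20, |S2| = 15, |S3| = 14.
|S1∩S2|: x∈[5,6], y∈[4,9] → 1·5 = 5.
|S1∩S3|: x∈[5,6], y∈[3,10] → 1·7 = 7.
|S2∩S3|: x∈[4,6], y∈[4,9] → 2·5 = 10.
|S1∩S2∩S3| = 5.
|S1 ∪ S2 ∪ S3| = 49 − 22 + 5 = 32.00.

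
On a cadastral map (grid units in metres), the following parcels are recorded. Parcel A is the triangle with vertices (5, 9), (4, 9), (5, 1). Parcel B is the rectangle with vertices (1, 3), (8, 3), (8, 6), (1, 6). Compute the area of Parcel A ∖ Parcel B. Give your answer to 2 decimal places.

2.69

|Parcel A| = 4, |Parcel A∩Parcel B| = 1.3125.
|Parcel A ∖ Parcel B| = |Parcel A| − |Parcel A∩Parcel B| = 4 − 1.3125 = 2.69.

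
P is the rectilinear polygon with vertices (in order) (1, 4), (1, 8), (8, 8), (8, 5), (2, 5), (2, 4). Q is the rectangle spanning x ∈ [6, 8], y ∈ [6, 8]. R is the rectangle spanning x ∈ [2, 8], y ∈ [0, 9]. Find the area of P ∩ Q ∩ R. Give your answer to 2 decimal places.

4.00

The intersection is the polygon with vertices (8,6), (6,6), (6,8), (8,8).
By the shoelace formula its area is 4.00.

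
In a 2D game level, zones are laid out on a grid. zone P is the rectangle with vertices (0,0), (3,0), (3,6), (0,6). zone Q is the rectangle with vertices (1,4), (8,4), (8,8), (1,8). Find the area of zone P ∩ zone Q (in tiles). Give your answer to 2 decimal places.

4.00

|zone P∩zone Q|: x∈[1,3], y∈[4,6] → 2·2 = 4.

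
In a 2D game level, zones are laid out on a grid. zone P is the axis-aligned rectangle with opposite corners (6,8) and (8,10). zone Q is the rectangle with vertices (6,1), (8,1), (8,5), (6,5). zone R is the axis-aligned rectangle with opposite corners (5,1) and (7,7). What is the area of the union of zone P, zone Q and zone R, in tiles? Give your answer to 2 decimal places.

By inclusion–exclusion:
Individual areas: |zone P| = 4, |zone Q| = 8, |zone R| = 12.
|zone P∩zone Q| = 0 (no overlap).
|zone P∩zone R| = 0 (no overlap).
|zone Q∩zone R|: x∈[6,7], y∈[1,5] → 1·4 = 4.
|zone P∩zone Q∩zone R| = 0.
|zone P ∪ zone Q ∪ zone R| = 24 − 4 + 0 = 20.00.

20.00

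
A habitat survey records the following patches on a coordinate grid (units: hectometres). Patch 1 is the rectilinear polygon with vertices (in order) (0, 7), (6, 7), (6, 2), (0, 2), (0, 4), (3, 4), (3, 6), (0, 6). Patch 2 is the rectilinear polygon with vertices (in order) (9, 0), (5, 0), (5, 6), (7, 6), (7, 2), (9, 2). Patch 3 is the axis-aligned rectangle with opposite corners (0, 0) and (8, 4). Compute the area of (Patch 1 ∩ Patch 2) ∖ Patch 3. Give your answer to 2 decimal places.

2.00

|Patch 1 ∩ Patch 2| = 4.
|(Patch 1 ∩ Patch 2) ∩ Patch 3| = 2.
|(Patch 1 ∩ Patch 2) ∖ Patch 3| = 4 − 2 = 2.00.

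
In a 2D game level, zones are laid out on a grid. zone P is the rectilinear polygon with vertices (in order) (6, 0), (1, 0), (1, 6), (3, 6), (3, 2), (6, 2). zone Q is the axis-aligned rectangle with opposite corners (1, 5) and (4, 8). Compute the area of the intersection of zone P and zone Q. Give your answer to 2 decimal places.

The intersection is the polygon with vertices (1,6), (3,6), (3,5), (1,5).
By the shoelace formula its area is 2.00.

2.00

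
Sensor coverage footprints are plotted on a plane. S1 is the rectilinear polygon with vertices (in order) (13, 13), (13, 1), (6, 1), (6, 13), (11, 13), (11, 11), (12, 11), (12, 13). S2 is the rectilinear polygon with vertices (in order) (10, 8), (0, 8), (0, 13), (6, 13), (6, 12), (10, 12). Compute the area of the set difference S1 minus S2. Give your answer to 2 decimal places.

|S1| = 82, |S1∩S2| = 16.
|S1 ∖ S2| = |S1| − |S1∩S2| = 82 − 16 = 66.00.

66.00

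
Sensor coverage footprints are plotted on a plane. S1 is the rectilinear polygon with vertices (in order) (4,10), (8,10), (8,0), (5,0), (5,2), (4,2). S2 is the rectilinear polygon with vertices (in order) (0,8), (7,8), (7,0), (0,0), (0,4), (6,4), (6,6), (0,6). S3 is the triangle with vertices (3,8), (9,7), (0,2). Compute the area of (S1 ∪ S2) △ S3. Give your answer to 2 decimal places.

55.13

|S1 ∪ S2| = 64.
|(S1 ∪ S2) ∩ S3| = 14.1833.
|(S1 ∪ S2) △ S3| = 64 + 19.5 − 28.3667 = 55.13.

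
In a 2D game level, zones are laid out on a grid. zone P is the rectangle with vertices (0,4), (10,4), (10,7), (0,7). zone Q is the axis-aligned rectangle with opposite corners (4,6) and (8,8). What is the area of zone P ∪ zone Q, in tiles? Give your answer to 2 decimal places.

34.00

By inclusion–exclusion:
Individual areas: |zone P| = 30, |zone Q| = 8.
|zone P∩zone Q|: x∈[4,8], y∈[6,7] → 4·1 = 4.
|zone P ∪ zone Q| = 38 − 4 = 34.00.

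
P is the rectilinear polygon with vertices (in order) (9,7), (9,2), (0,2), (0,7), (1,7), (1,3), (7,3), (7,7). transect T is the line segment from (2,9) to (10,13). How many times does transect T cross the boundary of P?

The segment lies entirely outside P and never meets its boundary.

0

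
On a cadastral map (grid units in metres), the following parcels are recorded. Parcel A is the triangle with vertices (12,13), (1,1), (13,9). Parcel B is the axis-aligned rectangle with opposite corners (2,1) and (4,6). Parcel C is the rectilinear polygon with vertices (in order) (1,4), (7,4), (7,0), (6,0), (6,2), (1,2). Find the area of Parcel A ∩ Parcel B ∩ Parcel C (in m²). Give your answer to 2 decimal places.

The intersection is the polygon with vertices (4,3), (2.5,2), (2,2), (2,2.091), (3.75,4), (4,4).
By the shoelace formula its area is 1.58.

1.58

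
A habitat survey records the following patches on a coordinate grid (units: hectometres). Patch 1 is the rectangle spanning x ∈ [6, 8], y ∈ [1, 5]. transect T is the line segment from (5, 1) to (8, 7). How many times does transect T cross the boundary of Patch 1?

2

The segment meets the boundary at (7,5), (6,3).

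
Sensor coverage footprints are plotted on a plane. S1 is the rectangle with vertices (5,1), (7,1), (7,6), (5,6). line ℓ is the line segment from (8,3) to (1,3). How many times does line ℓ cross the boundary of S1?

The segment meets the boundary at (5,3), (7,3).

2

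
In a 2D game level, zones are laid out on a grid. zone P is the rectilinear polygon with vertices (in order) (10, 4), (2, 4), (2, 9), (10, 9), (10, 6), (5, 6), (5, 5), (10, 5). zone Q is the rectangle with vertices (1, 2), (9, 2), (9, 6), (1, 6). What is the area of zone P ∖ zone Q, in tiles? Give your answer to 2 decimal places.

|zone P| = 35, |zone P∩zone Q| = 10.
|zone P ∖ zone Q| = |zone P| − |zone P∩zone Q| = 35 − 10 = 25.00.

25.00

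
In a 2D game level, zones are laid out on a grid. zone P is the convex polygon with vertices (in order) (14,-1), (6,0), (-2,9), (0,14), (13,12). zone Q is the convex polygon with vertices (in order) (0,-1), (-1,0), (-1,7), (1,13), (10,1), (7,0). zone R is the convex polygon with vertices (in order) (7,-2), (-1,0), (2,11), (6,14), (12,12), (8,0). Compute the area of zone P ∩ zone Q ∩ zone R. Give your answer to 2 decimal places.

The intersection is the polygon with vertices (0.643,6.026), (2,11), (2.32,11.24), (8.846,2.538), (8.125,0.375), (7,0), (6.533,-0.067), (6,0).
By the shoelace formula its area is 42.70.

42.70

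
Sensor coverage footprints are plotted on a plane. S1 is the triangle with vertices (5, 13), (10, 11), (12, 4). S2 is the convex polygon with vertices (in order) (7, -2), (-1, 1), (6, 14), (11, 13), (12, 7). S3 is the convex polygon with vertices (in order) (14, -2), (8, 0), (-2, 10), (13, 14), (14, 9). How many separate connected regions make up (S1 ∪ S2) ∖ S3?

(S1 ∪ S2) ∖ S3 splits into 2 disjoint pieces (area 4.8746, area 34.4094).

2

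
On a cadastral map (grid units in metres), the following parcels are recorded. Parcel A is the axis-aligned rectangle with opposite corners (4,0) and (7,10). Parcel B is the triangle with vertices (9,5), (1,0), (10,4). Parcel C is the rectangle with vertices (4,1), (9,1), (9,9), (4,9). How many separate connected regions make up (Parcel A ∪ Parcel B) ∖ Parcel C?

4

(Parcel A ∪ Parcel B) ∖ Parcel C splits into 4 disjoint pieces (area 3, area 0.8125, area 3, area 0.7222).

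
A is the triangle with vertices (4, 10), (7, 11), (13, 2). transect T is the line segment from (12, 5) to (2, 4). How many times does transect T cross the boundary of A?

2

The segment meets the boundary at (9.865,4.787), (11.062,4.906).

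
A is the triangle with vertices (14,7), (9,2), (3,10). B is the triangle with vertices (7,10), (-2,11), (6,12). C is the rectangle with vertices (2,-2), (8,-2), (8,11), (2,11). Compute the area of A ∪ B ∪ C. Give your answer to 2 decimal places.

By inclusion–exclusion:
Individual areas: |A| = 35, |B| = 8.5, |C| = 78.
|A∩B| = 0.
|A∩C| = 13.2576.
|B∩C| = 3.3611.
|A∩B∩C| = 0.
|A ∪ B ∪ C| = 121.5 − 16.6187 + 0 = 104.88.

104.88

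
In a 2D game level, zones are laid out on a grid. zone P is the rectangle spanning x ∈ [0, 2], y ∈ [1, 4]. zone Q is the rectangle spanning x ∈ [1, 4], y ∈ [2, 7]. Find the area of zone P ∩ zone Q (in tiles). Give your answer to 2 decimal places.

|zone P∩zone Q|: x∈[1,2], y∈[2,4] → 1·2 = 2.

2.00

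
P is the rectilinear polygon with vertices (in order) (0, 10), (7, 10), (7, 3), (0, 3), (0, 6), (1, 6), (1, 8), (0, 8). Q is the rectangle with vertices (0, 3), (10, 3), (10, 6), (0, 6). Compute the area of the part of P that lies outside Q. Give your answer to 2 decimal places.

|P| = 47, |P∩Q| = 21.
|P ∖ Q| = |P| − |P∩Q| = 47 − 21 = 26.00.

26.00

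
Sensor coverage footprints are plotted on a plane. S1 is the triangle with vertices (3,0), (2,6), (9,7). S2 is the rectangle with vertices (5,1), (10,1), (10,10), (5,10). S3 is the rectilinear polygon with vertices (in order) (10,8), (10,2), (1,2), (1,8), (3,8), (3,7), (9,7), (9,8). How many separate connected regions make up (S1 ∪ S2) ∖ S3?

(S1 ∪ S2) ∖ S3 splits into 3 disjoint pieces (area 14, area 5, area 2.0476).

3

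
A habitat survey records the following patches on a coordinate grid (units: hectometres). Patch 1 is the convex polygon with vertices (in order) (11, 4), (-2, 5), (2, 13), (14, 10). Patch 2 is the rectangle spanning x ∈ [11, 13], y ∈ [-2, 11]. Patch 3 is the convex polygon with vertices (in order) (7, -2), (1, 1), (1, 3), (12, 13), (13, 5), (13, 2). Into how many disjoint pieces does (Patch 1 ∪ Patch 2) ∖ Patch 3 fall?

(Patch 1 ∪ Patch 2) ∖ Patch 3 splits into 3 disjoint pieces (area 51.9549, area 3.375, area 6.6667).

3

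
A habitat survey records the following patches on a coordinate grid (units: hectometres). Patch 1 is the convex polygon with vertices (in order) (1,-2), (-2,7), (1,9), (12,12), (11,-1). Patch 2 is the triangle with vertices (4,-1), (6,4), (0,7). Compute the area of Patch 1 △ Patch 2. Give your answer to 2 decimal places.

|Patch 1| = 141.5, |Patch 2| = 18, |Patch 1∩Patch 2| = 18.
|Patch 1 △ Patch 2| = |Patch 1| + |Patch 2| − 2·|Patch 1∩Patch 2| = 141.5 + 18 − 36 = 123.50.

123.50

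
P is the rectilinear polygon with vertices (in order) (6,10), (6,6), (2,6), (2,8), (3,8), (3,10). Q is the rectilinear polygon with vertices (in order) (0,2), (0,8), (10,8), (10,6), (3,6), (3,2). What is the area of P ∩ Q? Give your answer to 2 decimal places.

The intersection is the polygon with vertices (6,6), (3,6), (2,6), (2,8), (3,8), (6,8).
By the shoelace formula its area is 8.00.

8.00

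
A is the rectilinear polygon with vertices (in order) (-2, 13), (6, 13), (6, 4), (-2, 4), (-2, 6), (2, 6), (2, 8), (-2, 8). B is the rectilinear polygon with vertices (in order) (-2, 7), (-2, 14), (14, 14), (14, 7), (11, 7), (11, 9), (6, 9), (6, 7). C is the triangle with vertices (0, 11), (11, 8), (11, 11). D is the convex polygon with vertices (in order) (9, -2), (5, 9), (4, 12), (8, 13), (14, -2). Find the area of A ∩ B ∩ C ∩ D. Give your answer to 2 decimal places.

2.09

The intersection is the polygon with vertices (4.767,9.7), (4.333,11), (6,11), (6,9.364).
By the shoelace formula its area is 2.09.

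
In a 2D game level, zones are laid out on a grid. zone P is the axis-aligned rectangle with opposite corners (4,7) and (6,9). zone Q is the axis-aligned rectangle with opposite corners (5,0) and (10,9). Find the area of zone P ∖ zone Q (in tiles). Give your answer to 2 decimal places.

2.00

|zone P∩zone Q|: x∈[5,6], y∈[7,9] → 1·2 = 2.
|zone P| = 4.
|zone P ∖ zone Q| = |zone P| − |zone P∩zone Q| = 4 − 2 = 2.00.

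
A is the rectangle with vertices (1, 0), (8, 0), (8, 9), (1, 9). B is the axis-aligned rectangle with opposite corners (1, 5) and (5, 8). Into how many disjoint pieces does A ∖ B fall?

A ∖ B is a single connected region.

1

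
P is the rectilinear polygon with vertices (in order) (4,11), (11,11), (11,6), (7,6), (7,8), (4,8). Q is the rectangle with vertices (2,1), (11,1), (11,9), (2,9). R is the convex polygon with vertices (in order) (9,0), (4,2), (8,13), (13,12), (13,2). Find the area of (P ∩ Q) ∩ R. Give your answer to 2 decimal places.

12.64

The region (P ∩ Q) ∩ R is the polygon with vertices (7,6), (7,8), (6.182,8), (6.545,9), (11,9), (11,6).
By the shoelace formula its area is 12.64.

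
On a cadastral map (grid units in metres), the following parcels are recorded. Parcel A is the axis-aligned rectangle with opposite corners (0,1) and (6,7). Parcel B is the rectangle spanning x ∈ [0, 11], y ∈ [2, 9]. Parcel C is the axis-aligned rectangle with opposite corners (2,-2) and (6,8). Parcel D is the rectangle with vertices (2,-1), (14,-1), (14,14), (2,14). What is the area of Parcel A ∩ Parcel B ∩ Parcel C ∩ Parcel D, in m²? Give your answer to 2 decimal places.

The intersection is the polygon with vertices (2,2), (2,7), (6,7), (6,2).
By the shoelace formula its area is 20.00.

20.00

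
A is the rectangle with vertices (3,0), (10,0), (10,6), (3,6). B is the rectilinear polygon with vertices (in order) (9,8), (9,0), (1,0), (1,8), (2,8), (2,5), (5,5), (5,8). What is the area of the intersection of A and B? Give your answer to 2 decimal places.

The intersection is the polygon with vertices (9,6), (9,0), (3,0), (3,5), (5,5), (5,6).
By the shoelace formula its area is 34.00.

34.00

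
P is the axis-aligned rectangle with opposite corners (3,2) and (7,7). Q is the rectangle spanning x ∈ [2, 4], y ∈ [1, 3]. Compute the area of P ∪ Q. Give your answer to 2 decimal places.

23.00

By inclusion–exclusion:
Individual areas: |P| = 20, |Q| = 4.
|P∩Q|: x∈[3,4], y∈[2,3] → 1·1 = 1.
|P ∪ Q| = 24 − 1 = 23.00.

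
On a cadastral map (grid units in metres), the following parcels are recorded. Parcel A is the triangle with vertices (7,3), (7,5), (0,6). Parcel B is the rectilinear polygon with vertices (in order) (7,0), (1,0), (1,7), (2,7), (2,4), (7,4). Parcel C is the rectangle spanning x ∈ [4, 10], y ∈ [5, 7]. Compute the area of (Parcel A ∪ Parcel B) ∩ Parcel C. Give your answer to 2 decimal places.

The region (Parcel A ∪ Parcel B) ∩ Parcel C is the polygon with vertices (7,5), (4,5), (4,5.429).
By the shoelace formula its area is 0.64.

0.64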